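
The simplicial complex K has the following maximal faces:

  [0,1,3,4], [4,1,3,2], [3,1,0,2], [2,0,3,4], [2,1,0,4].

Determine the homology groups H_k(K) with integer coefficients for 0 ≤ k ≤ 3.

H_0 ≅ Z,  H_1 = 0,  H_2 = 0,  H_3 ≅ Z.

We work with the vertex ordering 0 < 1 < 2 < 3 < 4. The simplices of K, each written with vertices in increasing order, are:

  0-simplices (5): [0], [1], [2], [3], [4]
  1-simplices (10): [0,1], [0,2], [0,3], [0,4], [1,2], [1,3], [1,4], [2,3], [2,4], [3,4]
  2-simplices (10): [0,1,2], [0,1,3], [0,1,4], [0,2,3], [0,2,4], [0,3,4], [1,2,3], [1,2,4], [1,3,4], [2,3,4]
  3-simplices (5): [0,1,2,3], [0,1,2,4], [0,1,3,4], [0,2,3,4], [1,2,3,4]

giving chain groups C_0 ≅ Z^5, C_1 ≅ Z^10, C_2 ≅ Z^10, C_3 ≅ Z^5.

The boundary map ∂_1: C_1 → C_0 maps an edge to its endpoints' difference, ∂[p,q] = q − p.
The 5×10 boundary matrix has rank 4 and Smith normal form diag(1,1,1,1).

∂_2: C_2 → C_1 maps a triangle to the signed sum of its edges. For instance
  ∂[0,1,4] = [1,4] − [0,4] + [0,1],
  ∂[1,2,4] = [2,4] − [1,4] + [1,2].
This gives a 10×10 integer matrix of rank 6; reducing to Smith normal form yields diagonal entries (1,1,1,1,1,1).

Boundary ∂_3: C_3 → C_2 sends each 3-simplex σ to the alternating sum Σ_i (−1)^i (σ with its i-th vertex removed). For instance
  ∂[1,2,3,4] = [2,3,4] − [1,3,4] + [1,2,4] − [1,2,3],
  ∂[0,2,3,4] = [2,3,4] − [0,3,4] + [0,2,4] − [0,2,3].
The resulting 10×5 matrix has rank 4, and its Smith normal form has invariant factors (1,1,1,1).

Computing H_k = (kernel of ∂_k) / (image of ∂_{k+1}):

  H_0: rank C_0 − rank ∂_1 = 5 − 4 = 1, and the invariant factors of ∂_1 are all 1, so H_0 = Z.
  H_1: rank ker ∂_1 − rank ∂_2 = (10 − 4) − 6 = 0, and the invariant factors of ∂_2 are all 1, so H_1 = 0.
  H_2: rank ker ∂_2 − rank ∂_3 = (10 − 6) − 4 = 0, and the invariant factors of ∂_3 are all 1, so H_2 = 0.
  H_3: rank ker ∂_3 − rank ∂_4 = (5 − 4) − 0 = 1, and there is no ∂_4, so H_3 = Z.

As a check, the Euler characteristic is 5 − 10 + 10 − 5 = 0, which agrees with 1 − 0 + 0 − 1 = 0.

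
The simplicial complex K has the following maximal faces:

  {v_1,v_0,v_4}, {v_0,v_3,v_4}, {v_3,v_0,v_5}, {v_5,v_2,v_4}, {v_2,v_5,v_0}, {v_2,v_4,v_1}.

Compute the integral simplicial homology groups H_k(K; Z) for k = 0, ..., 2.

H_0 ≅ Z,  H_1 ≅ Z,  H_2 = 0.

Fix the vertex order v_0 < v_1 < v_2 < v_3 < v_4 < v_5 and write every simplex with vertices in increasing order. Then dim K = 2 and the simplices of K are:

  0-simplices (6): [v_0], [v_1], [v_2], [v_3], [v_4], [v_5]
  1-simplices (12): [v_0,v_1], [v_0,v_2], [v_0,v_3], [v_0,v_4], [v_0,v_5], [v_1,v_2], [v_1,v_4], [v_2,v_4], [v_2,v_5], [v_3,v_4], [v_3,v_5], [v_4,v_5]
  2-simplices (6): [v_0,v_1,v_4], [v_0,v_2,v_5], [v_0,v_3,v_4], [v_0,v_3,v_5], [v_1,v_2,v_4], [v_2,v_4,v_5]

Hence C_0 ≅ Z^6, C_1 ≅ Z^12, C_2 ≅ Z^6.

∂_1: C_1 → C_0 is given by ∂[p,q] = [q] − [p]. For instance
  ∂[v_0,v_5] = [v_5] − [v_0].
The 6×12 boundary matrix has rank 5 and Smith normal form diag(1,1,1,1,1).

The boundary map ∂_2: C_2 → C_1 acts by ∂[p,q,r] = [q,r] − [p,r] + [p,q]. For instance
  ∂[v_0,v_1,v_4] = [v_1,v_4] − [v_0,v_4] + [v_0,v_1],
  ∂[v_0,v_2,v_5] = [v_2,v_5] − [v_0,v_5] + [v_0,v_2].
This gives a 12×6 integer matrix of rank 6; reducing to Smith normal form yields diagonal entries (1,1,1,1,1,1).

From H_k ≅ ker(∂_k) / im(∂_{k+1}) we obtain:

  H_0: rank C_0 − rank ∂_1 = 6 − 5 = 1, and the invariant factors of ∂_1 are all 1, so H_0 = Z.
  H_1: rank ker ∂_1 − rank ∂_2 = (12 − 5) − 6 = 1, and the invariant factors of ∂_2 are all 1, so H_1 = Z.
  H_2: rank ker ∂_2 − rank ∂_3 = (6 − 6) − 0 = 0, and there is no ∂_3, so H_2 = 0.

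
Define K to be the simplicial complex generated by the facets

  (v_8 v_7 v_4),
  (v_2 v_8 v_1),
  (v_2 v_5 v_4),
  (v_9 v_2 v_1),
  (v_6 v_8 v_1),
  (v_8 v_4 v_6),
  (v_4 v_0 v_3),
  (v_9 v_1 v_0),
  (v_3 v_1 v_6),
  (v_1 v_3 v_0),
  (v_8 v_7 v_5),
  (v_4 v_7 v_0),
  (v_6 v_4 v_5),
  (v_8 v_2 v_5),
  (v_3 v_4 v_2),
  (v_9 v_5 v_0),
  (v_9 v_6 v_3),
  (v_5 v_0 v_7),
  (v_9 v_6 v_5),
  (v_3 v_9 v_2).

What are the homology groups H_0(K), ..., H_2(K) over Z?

K has 10 vertices, 30 edges, 20 triangles.
rank ∂_0 = 0, rank ∂_1 = 9 ⇒ b_0 = 10 − 0 − 9 = 1; all invariant factors of ∂_1 are 1 so no torsion. So H_0 ≅ Z.
rank ∂_1 = 9, rank ∂_2 = 20 ⇒ b_1 = 30 − 9 − 20 = 1; ∂_2 has invariant factor(s) [2] giving torsion. So H_1 ≅ Z ⊕ Z/2Z.
rank ∂_2 = 20, rank ∂_3 = 0 ⇒ b_2 = 20 − 20 − 0 = 0. So H_2 ≅ 0.

H_0 = Z,  H_1 = Z ⊕ Z/2Z,  H_2 = 0.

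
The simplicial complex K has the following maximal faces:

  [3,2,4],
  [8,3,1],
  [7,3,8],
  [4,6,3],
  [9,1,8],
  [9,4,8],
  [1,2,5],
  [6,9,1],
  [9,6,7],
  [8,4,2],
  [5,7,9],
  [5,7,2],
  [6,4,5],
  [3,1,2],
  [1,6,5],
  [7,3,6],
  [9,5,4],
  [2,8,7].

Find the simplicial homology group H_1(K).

H_1 = Z ⊕ Z/2.

Fix the vertex order 1 < 2 < 3 < 4 < 5 < 6 < 7 < 8 < 9 and write every simplex with vertices in increasing order. Then dim K = 2 and the simplices of K are:

  0-simplices (9): [1], [2], [3], [4], [5], [6], [7], [8], [9]
  1-simplices (27): (27 of them)
  2-simplices (18): [1,2,3], [1,2,5], [1,3,8], [1,5,6], [1,6,9], [1,8,9], [2,3,4], [2,4,8], [2,5,7], [2,7,8], [3,4,6], [3,6,7], [3,7,8], [4,5,6], [4,5,9], [4,8,9], [5,7,9], [6,7,9]

Hence C_0 ≅ Z^9, C_1 ≅ Z^27, C_2 ≅ Z^18.

Boundary ∂_1: C_1 → C_0 sends each edge [p,q] (with p < q) to q − p.
This gives a 9×27 integer matrix of rank 8; reducing to Smith normal form yields diagonal entries (1,1,1,1,1,1,1,1).

The boundary map ∂_2: C_2 → C_1 maps a triangle to the signed sum of its edges. For instance
  ∂[1,6,9] = [6,9] − [1,9] + [1,6],
  ∂[3,6,7] = [6,7] − [3,7] + [3,6].
As a 27×18 matrix over Z this has rank 18, with invariant factors (1,1,1,1,1,1,1,1,1,1,1,1,1,1,1,1,1,2).

Now H_k = ker ∂_k / im ∂_{k+1}, so:

  H_1: rank ker ∂_1 − rank ∂_2 = (27 − 8) − 18 = 1, and ∂_2 has invariant factor 2 > 1, so H_1 ≅ Z ⊕ Z/2.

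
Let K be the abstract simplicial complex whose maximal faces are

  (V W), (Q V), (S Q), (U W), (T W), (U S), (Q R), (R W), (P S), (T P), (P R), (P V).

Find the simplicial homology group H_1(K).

Order the vertices as P < Q < R < S < T < U < V < W. Listing each simplex with vertices in this order, K has dimension 1 with simplices:

  0-simplices (8): P, Q, R, S, T, U, V, W
  1-simplices (12): PR, PS, PT, PV, QR, QS, QV, RW, SU, TW, UW, VW

so the chain groups are C_0 ≅ Z^8, C_1 ≅ Z^12.

The boundary map ∂_1: C_1 → C_0 is given by ∂[p,q] = [q] − [p].
The 8×12 boundary matrix has rank 7 and Smith normal form diag(1,1,1,1,1,1,1).

From H_k ≅ ker(∂_k) / im(∂_{k+1}) we obtain:

  H_1: rank ker ∂_1 − rank ∂_2 = (12 − 7) − 0 = 5, and there is no ∂_2, so H_1 = Z^5.

H_1 ≅ Z^5.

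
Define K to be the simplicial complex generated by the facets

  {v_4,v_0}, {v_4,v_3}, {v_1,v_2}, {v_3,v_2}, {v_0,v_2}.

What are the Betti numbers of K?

b_0 = 1, b_1 = 1.

Order the vertices as v_0 < v_1 < v_2 < v_3 < v_4. Listing each simplex with vertices in this order, K has dimension 1 with simplices:

  0-simplices (5): [v_0], [v_1], [v_2], [v_3], [v_4]
  1-simplices (5): [v_0,v_2], [v_0,v_4], [v_1,v_2], [v_2,v_3], [v_3,v_4]

Hence C_0 ≅ Z^5, C_1 ≅ Z^5.

The boundary map ∂_1: C_1 → C_0 sends each edge [p,q] (with p < q) to q − p. For instance
  ∂[v_2,v_3] = [v_3] − [v_2].
As a 5×5 matrix over Z this has rank 4, with invariant factors (1,1,1,1).

Reading off H_k = ker ∂_k / im ∂_{k+1}:

  H_0: rank C_0 − rank ∂_1 = 5 − 4 = 1, and the invariant factors of ∂_1 are all 1, so H_0 = Z.
  H_1: rank ker ∂_1 − rank ∂_2 = (5 − 4) − 0 = 1, and there is no ∂_2, so H_1 = Z.

As a check, the Euler characteristic is 5 − 5 = 0, which agrees with 1 − 1 = 0.

Hence the Betti numbers are b_0 = 1, b_1 = 1.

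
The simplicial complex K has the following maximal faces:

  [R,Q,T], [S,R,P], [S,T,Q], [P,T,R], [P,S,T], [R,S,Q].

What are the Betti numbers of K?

b_0 = 1, b_1 = 0, b_2 = 1.

We work with the vertex ordering P < Q < R < S < T. The simplices of K, each written with vertices in increasing order, are:

  0-simplices (5): P, Q, R, S, T
  1-simplices (9): PR, PS, PT, QR, QS, QT, RS, RT, ST
  2-simplices (6): PRS, PRT, PST, QRS, QRT, QST

Hence C_0 ≅ Z^5, C_1 ≅ Z^9, C_2 ≅ Z^6.

Boundary ∂_1: C_1 → C_0 is given by ∂[p,q] = [q] − [p]. For instance
  ∂RS = S − R.
As a 5×9 matrix over Z this has rank 4, with invariant factors (1,1,1,1).

∂_2: C_2 → C_1 maps a triangle to the signed sum of its edges. For instance
  ∂QRT = RT − QT + QR,
  ∂QRS = RS − QS + QR.
As a 9×6 matrix over Z this has rank 5, with invariant factors (1,1,1,1,1).

Computing H_k = (kernel of ∂_k) / (image of ∂_{k+1}):

  H_0: rank C_0 − rank ∂_1 = 5 − 4 = 1, and the invariant factors of ∂_1 are all 1, so H_0 ≅ Z.
  H_1: rank ker ∂_1 − rank ∂_2 = (9 − 4) − 5 = 0, and the invariant factors of ∂_2 are all 1, so H_1 ≅ 0.
  H_2: rank ker ∂_2 − rank ∂_3 = (6 − 5) − 0 = 1, and there is no ∂_3, so H_2 ≅ Z.

(K is a triangulation of the 2-sphere S^2.)

Hence the Betti numbers are b_0 = 1, b_1 = 0, b_2 = 1.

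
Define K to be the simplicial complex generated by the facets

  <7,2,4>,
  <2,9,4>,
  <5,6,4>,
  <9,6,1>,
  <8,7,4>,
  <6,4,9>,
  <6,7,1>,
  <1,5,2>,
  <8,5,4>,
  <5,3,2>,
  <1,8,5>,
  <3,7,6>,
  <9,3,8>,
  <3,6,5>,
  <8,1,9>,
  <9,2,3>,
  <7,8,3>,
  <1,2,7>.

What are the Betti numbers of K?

Fix the vertex order 1 < 2 < 3 < 4 < 5 < 6 < 7 < 8 < 9 and write every simplex with vertices in increasing order. Then dim K = 2 and the simplices of K are:

  0-simplices (9): [1], [2], [3], [4], [5], [6], [7], [8], [9]
  1-simplices (27): (27 of them)
  2-simplices (18): [1,2,5], [1,2,7], [1,5,8], [1,6,7], [1,6,9], [1,8,9], [2,3,5], [2,3,9], [2,4,7], [2,4,9], [3,5,6], [3,6,7], [3,7,8], [3,8,9], [4,5,6], [4,5,8], [4,6,9], [4,7,8]

so the chain groups are C_0 ≅ Z^9, C_1 ≅ Z^27, C_2 ≅ Z^18.

The boundary map ∂_1: C_1 → C_0 sends each edge [p,q] (with p < q) to q − p. For instance
  ∂[2,5] = [5] − [2].
The 9×27 boundary matrix has rank 8 and Smith normal form diag(1,1,1,1,1,1,1,1).

∂_2: C_2 → C_1 sends each 2-simplex [p,q,r] to [q,r] − [p,r] + [p,q]. For instance
  ∂[1,5,8] = [5,8] − [1,8] + [1,5],
  ∂[1,2,7] = [2,7] − [1,7] + [1,2].
The 27×18 boundary matrix has rank 17 and Smith normal form diag(1,1,1,1,1,1,1,1,1,1,1,1,1,1,1,1,1).

From H_k ≅ ker(∂_k) / im(∂_{k+1}) we obtain:

  H_0: rank C_0 − rank ∂_1 = 9 − 8 = 1, and the invariant factors of ∂_1 are all 1, so H_0 ≅ Z.
  H_1: rank ker ∂_1 − rank ∂_2 = (27 − 8) − 17 = 2, and the invariant factors of ∂_2 are all 1, so H_1 ≅ Z^2.
  H_2: rank ker ∂_2 − rank ∂_3 = (18 − 17) − 0 = 1, and there is no ∂_3, so H_2 ≅ Z.

As a check, the Euler characteristic is 9 − 27 + 18 = 0, which agrees with 1 − 2 + 1 = 0.
(K is a triangulation of the torus T^2.)

Hence the Betti numbers are b_0 = 1, b_1 = 2, b_2 = 1.

b_0 = 1, b_1 = 2, b_2 = 1.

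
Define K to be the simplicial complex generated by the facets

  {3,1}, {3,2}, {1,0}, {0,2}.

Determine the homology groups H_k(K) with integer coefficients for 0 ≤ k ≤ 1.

Take the total order 0 < 1 < 2 < 3 on the vertex set. Then K (dimension 1) consists of the simplices:

  0-simplices (4): [0], [1], [2], [3]
  1-simplices (4): [0,1], [0,2], [1,3], [2,3]

so the chain groups are C_0 ≅ Z^4, C_1 ≅ Z^4.

∂_1: C_1 → C_0 maps an edge to its endpoints' difference, ∂[p,q] = q − p. For instance
  ∂[2,3] = [3] − [2].
The resulting 4×4 matrix has rank 3, and its Smith normal form has invariant factors (1,1,1).

Now H_k = ker ∂_k / im ∂_{k+1}, so:

  H_0: rank C_0 − rank ∂_1 = 4 − 3 = 1, and the invariant factors of ∂_1 are all 1, so H_0 = Z.
  H_1: rank ker ∂_1 − rank ∂_2 = (4 − 3) − 0 = 1, and there is no ∂_2, so H_1 = Z.

H_0 ≅ Z,  H_1 ≅ Z.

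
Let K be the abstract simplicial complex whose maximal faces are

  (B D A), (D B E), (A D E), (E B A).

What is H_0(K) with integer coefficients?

K has 4 vertices, 6 edges, 4 triangles.
rank ∂_0 = 0, rank ∂_1 = 3 ⇒ b_0 = 4 − 0 − 3 = 1; all invariant factors of ∂_1 are 1 so no torsion. So H_0 = Z.

H_0 = Z.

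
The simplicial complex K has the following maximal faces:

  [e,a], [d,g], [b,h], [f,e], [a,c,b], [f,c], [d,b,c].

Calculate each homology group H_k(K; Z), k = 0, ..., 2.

H_0 = Z,  H_1 = Z,  H_2 = 0.

Order the vertices as a < b < c < d < e < f < g < h. Listing each simplex with vertices in this order, K has dimension 2 with simplices:

  0-simplices (8): a, b, c, d, e, f, g, h
  1-simplices (10): ab, ac, ae, bc, bd, bh, cd, cf, dg, ef
  2-simplices (2): abc, bcd

giving chain groups C_0 ≅ Z^8, C_1 ≅ Z^10, C_2 ≅ Z^2.

∂_1: C_1 → C_0 sends each edge [p,q] (with p < q) to q − p.
As a 8×10 matrix over Z this has rank 7, with invariant factors (1,1,1,1,1,1,1).

Boundary ∂_2: C_2 → C_1 maps a triangle to the signed sum of its edges. For instance
  ∂bcd = cd − bd + bc,
  ∂abc = bc − ac + ab.
This gives a 10×2 integer matrix of rank 2; reducing to Smith normal form yields diagonal entries (1,1).

Now H_k = ker ∂_k / im ∂_{k+1}, so:

  H_0: rank C_0 − rank ∂_1 = 8 − 7 = 1, and the invariant factors of ∂_1 are all 1, so H_0 = Z.
  H_1: rank ker ∂_1 − rank ∂_2 = (10 − 7) − 2 = 1, and the invariant factors of ∂_2 are all 1, so H_1 = Z.
  H_2: rank ker ∂_2 − rank ∂_3 = (2 − 2) − 0 = 0, and there is no ∂_3, so H_2 = 0.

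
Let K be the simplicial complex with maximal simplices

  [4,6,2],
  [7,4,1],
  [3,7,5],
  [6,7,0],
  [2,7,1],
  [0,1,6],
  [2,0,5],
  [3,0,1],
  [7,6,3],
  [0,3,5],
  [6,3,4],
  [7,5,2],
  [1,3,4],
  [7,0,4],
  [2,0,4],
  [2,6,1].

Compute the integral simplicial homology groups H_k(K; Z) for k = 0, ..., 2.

Take the total order 0 < 1 < 2 < 3 < 4 < 5 < 6 < 7 on the vertex set. Then K (dimension 2) consists of the simplices:

  0-simplices (8): [0], [1], [2], [3], [4], [5], [6], [7]
  1-simplices (24): (24 of them)
  2-simplices (16): [0,1,3], [0,1,6], [0,2,4], [0,2,5], [0,3,5], [0,4,7], [0,6,7], [1,2,6], [1,2,7], [1,3,4], [1,4,7], [2,4,6], [2,5,7], [3,4,6], [3,5,7], [3,6,7]

Hence C_0 ≅ Z^8, C_1 ≅ Z^24, C_2 ≅ Z^16.

The boundary map ∂_1: C_1 → C_0 is given by ∂[p,q] = [q] − [p]. For instance
  ∂[1,7] = [7] − [1].
The resulting 8×24 matrix has rank 7, and its Smith normal form has invariant factors (1,1,1,1,1,1,1).

∂_2: C_2 → C_1 sends each 2-simplex [p,q,r] to [q,r] − [p,r] + [p,q]. For instance
  ∂[0,2,4] = [2,4] − [0,4] + [0,2],
  ∂[0,6,7] = [6,7] − [0,7] + [0,6].
The resulting 24×16 matrix has rank 15, and its Smith normal form has invariant factors (1,1,1,1,1,1,1,1,1,1,1,1,1,1,1).

Computing H_k = (kernel of ∂_k) / (image of ∂_{k+1}):

  H_0: rank C_0 − rank ∂_1 = 8 − 7 = 1, and the invariant factors of ∂_1 are all 1, so H_0 = Z.
  H_1: rank ker ∂_1 − rank ∂_2 = (24 − 7) − 15 = 2, and the invariant factors of ∂_2 are all 1, so H_1 = Z^2.
  H_2: rank ker ∂_2 − rank ∂_3 = (16 − 15) − 0 = 1, and there is no ∂_3, so H_2 = Z.

(K is a triangulation of the torus T^2.)

H_0 ≅ Z,  H_1 ≅ Z^2,  H_2 ≅ Z.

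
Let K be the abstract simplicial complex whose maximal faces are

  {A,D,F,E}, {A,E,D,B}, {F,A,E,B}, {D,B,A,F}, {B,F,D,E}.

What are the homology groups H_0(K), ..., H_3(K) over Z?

K has 5 vertices, 10 edges, 10 triangles, 5 3-simplices.
rank ∂_0 = 0, rank ∂_1 = 4 ⇒ b_0 = 5 − 0 − 4 = 1; all invariant factors of ∂_1 are 1 so no torsion. So H_0 ≅ Z.
rank ∂_1 = 4, rank ∂_2 = 6 ⇒ b_1 = 10 − 4 − 6 = 0; all invariant factors of ∂_2 are 1 so no torsion. So H_1 ≅ 0.
rank ∂_2 = 6, rank ∂_3 = 4 ⇒ b_2 = 10 − 6 − 4 = 0; all invariant factors of ∂_3 are 1 so no torsion. So H_2 ≅ 0.
rank ∂_3 = 4, rank ∂_4 = 0 ⇒ b_3 = 5 − 4 − 0 = 1. So H_3 ≅ Z.

H_0 ≅ Z,  H_1 = 0,  H_2 = 0,  H_3 ≅ Z.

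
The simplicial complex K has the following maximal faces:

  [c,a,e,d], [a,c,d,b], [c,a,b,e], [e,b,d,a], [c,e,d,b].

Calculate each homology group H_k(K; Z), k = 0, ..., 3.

Take the total order a < b < c < d < e on the vertex set. Then K (dimension 3) consists of the simplices:

  0-simplices (5): a, b, c, d, e
  1-simplices (10): ab, ac, ad, ae, bc, bd, be, cd, ce, de
  2-simplices (10): abc, abd, abe, acd, ace, ade, bcd, bce, bde, cde
  3-simplices (5): abcd, abce, abde, acde, bcde

so the chain groups are C_0 ≅ Z^5, C_1 ≅ Z^10, C_2 ≅ Z^10, C_3 ≅ Z^5.

∂_1: C_1 → C_0 sends each edge [p,q] (with p < q) to q − p.
The resulting 5×10 matrix has rank 4, and its Smith normal form has invariant factors (1,1,1,1).

∂_2: C_2 → C_1 sends each 2-simplex [p,q,r] to [q,r] − [p,r] + [p,q]. For instance
  ∂acd = cd − ad + ac,
  ∂cde = de − ce + cd.
The 10×10 boundary matrix has rank 6 and Smith normal form diag(1,1,1,1,1,1).

Boundary ∂_3: C_3 → C_2 sends each 3-simplex σ to the alternating sum Σ_i (−1)^i (σ with its i-th vertex removed). For instance
  ∂acde = cde − ade + ace − acd,
  ∂bcde = cde − bde + bce − bcd.
The 10×5 boundary matrix has rank 4 and Smith normal form diag(1,1,1,1).

Computing H_k = (kernel of ∂_k) / (image of ∂_{k+1}):

  H_0: rank C_0 − rank ∂_1 = 5 − 4 = 1, and the invariant factors of ∂_1 are all 1, so H_0 = Z.
  H_1: rank ker ∂_1 − rank ∂_2 = (10 − 4) − 6 = 0, and the invariant factors of ∂_2 are all 1, so H_1 = 0.
  H_2: rank ker ∂_2 − rank ∂_3 = (10 − 6) − 4 = 0, and the invariant factors of ∂_3 are all 1, so H_2 = 0.
  H_3: rank ker ∂_3 − rank ∂_4 = (5 − 4) − 0 = 1, and there is no ∂_4, so H_3 = Z.

(K is a triangulation of the 3-sphere S^3.)

H_0 ≅ Z,  H_1 = 0,  H_2 = 0,  H_3 ≅ Z.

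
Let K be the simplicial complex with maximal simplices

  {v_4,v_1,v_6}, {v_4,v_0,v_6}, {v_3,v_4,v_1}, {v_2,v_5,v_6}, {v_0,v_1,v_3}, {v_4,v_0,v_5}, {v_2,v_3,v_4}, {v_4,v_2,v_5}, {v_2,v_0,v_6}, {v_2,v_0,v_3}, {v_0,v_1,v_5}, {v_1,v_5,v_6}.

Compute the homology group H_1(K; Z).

Take the total order v_0 < v_1 < v_2 < v_3 < v_4 < v_5 < v_6 on the vertex set. Then K (dimension 2) consists of the simplices:

  0-simplices (7): [v_0], [v_1], [v_2], [v_3], [v_4], [v_5], [v_6]
  1-simplices (18): (18 of them)
  2-simplices (12): (12 of them)

Hence C_0 ≅ Z^7, C_1 ≅ Z^18, C_2 ≅ Z^12.

Boundary ∂_1: C_1 → C_0 is given by ∂[p,q] = [q] − [p]. For instance
  ∂[v_0,v_2] = [v_2] − [v_0].
As a 7×18 matrix over Z this has rank 6, with invariant factors (1,1,1,1,1,1).

∂_2: C_2 → C_1 acts by ∂[p,q,r] = [q,r] − [p,r] + [p,q]. For instance
  ∂[v_0,v_2,v_3] = [v_2,v_3] − [v_0,v_3] + [v_0,v_2],
  ∂[v_0,v_4,v_6] = [v_4,v_6] − [v_0,v_6] + [v_0,v_4].
The 18×12 boundary matrix has rank 12 and Smith normal form diag(1,1,1,1,1,1,1,1,1,1,1,2).

From H_k ≅ ker(∂_k) / im(∂_{k+1}) we obtain:

  H_1: rank ker ∂_1 − rank ∂_2 = (18 − 6) − 12 = 0, and ∂_2 has invariant factor 2 > 1, so H_1 ≅ Z/2.

(K is a triangulation of the real projective plane RP^2.)

H_1 = Z/2.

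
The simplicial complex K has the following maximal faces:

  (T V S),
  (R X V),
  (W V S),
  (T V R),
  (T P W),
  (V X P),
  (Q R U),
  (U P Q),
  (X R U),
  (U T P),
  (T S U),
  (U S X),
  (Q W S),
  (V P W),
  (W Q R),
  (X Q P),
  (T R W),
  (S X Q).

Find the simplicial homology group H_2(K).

Take the total order P < Q < R < S < T < U < V < W < X on the vertex set. Then K (dimension 2) consists of the simplices:

  0-simplices (9): P, Q, R, S, T, U, V, W, X
  1-simplices (27): PQ, PT, PU, PV, PW, PX, QR, QS, QU, QW, QX, RT, RU, RV, RW, RX, ST, SU, SV, SW, SX, TU, TV, TW, UX, VW, VX
  2-simplices (18): PQU, PQX, PTU, PTW, PVW, PVX, QRU, QRW, QSW, QSX, RTV, RTW, RUX, RVX, STU, STV, SUX, SVW

giving chain groups C_0 ≅ Z^9, C_1 ≅ Z^27, C_2 ≅ Z^18.

Boundary ∂_1: C_1 → C_0 maps an edge to its endpoints' difference, ∂[p,q] = q − p.
As a 9×27 matrix over Z this has rank 8, with invariant factors (1,1,1,1,1,1,1,1).

The boundary map ∂_2: C_2 → C_1 sends each 2-simplex [p,q,r] to [q,r] − [p,r] + [p,q]. For instance
  ∂RTW = TW − RW + RT,
  ∂PVX = VX − PX + PV.
As a 27×18 matrix over Z this has rank 18, with invariant factors (1,1,1,1,1,1,1,1,1,1,1,1,1,1,1,1,1,2).

Computing H_k = (kernel of ∂_k) / (image of ∂_{k+1}):

  H_2: rank ker ∂_2 − rank ∂_3 = (18 − 18) − 0 = 0, and there is no ∂_3, so H_2 = 0.

(K is a triangulation of the Klein bottle.)

H_2 ≅ 0.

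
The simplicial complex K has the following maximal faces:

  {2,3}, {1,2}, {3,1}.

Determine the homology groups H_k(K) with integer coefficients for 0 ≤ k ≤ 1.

H_0 ≅ Z,  H_1 ≅ Z.

Order the vertices as 1 < 2 < 3. Listing each simplex with vertices in this order, K has dimension 1 with simplices:

  0-simplices (3): [1], [2], [3]
  1-simplices (3): [1,2], [1,3], [2,3]

Hence C_0 ≅ Z^3, C_1 ≅ Z^3.

∂_1: C_1 → C_0 maps an edge to its endpoints' difference, ∂[p,q] = q − p. For instance
  ∂[1,3] = [3] − [1].
The 3×3 boundary matrix has rank 2 and Smith normal form diag(1,1).

From H_k ≅ ker(∂_k) / im(∂_{k+1}) we obtain:

  H_0: rank C_0 − rank ∂_1 = 3 − 2 = 1, and the invariant factors of ∂_1 are all 1, so H_0 ≅ Z.
  H_1: rank ker ∂_1 − rank ∂_2 = (3 − 2) − 0 = 1, and there is no ∂_2, so H_1 ≅ Z.

As a check, the Euler characteristic is 3 − 3 = 0, which agrees with 1 − 1 = 0.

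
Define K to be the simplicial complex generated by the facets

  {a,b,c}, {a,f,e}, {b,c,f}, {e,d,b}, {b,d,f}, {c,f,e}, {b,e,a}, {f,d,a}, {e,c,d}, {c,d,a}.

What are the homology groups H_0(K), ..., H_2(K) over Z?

K has 6 vertices, 15 edges, 10 triangles.
rank ∂_0 = 0, rank ∂_1 = 5 ⇒ b_0 = 6 − 0 − 5 = 1; all invariant factors of ∂_1 are 1 so no torsion. So H_0 ≅ Z.
rank ∂_1 = 5, rank ∂_2 = 10 ⇒ b_1 = 15 − 5 − 10 = 0; ∂_2 has invariant factor(s) [2] giving torsion. So H_1 ≅ Z/2.
rank ∂_2 = 10, rank ∂_3 = 0 ⇒ b_2 = 10 − 10 − 0 = 0. So H_2 ≅ 0.

H_0 ≅ Z,  H_1 ≅ Z/2,  H_2 = 0.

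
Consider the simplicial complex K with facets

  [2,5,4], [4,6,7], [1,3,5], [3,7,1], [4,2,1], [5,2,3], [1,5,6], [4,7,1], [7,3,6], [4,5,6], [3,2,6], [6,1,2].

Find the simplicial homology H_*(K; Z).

Fix the vertex order 1 < 2 < 3 < 4 < 5 < 6 < 7 and write every simplex with vertices in increasing order. Then dim K = 2 and the simplices of K are:

  0-simplices (7): [1], [2], [3], [4], [5], [6], [7]
  1-simplices (18): [1,2], [1,3], [1,4], [1,5], [1,6], [1,7], [2,3], [2,4], [2,5], [2,6], [3,5], [3,6], [3,7], [4,5], [4,6], [4,7], [5,6], [6,7]
  2-simplices (12): [1,2,4], [1,2,6], [1,3,5], [1,3,7], [1,4,7], [1,5,6], [2,3,5], [2,3,6], [2,4,5], [3,6,7], [4,5,6], [4,6,7]

Hence C_0 ≅ Z^7, C_1 ≅ Z^18, C_2 ≅ Z^12.

Boundary ∂_1: C_1 → C_0 sends each edge [p,q] (with p < q) to q − p. For instance
  ∂[4,6] = [6] − [4].
This gives a 7×18 integer matrix of rank 6; reducing to Smith normal form yields diagonal entries (1,1,1,1,1,1).

∂_2: C_2 → C_1 maps a triangle to the signed sum of its edges. For instance
  ∂[1,4,7] = [4,7] − [1,7] + [1,4],
  ∂[1,3,5] = [3,5] − [1,5] + [1,3].
The resulting 18×12 matrix has rank 12, and its Smith normal form has invariant factors (1,1,1,1,1,1,1,1,1,1,1,2).

From H_k ≅ ker(∂_k) / im(∂_{k+1}) we obtain:

  H_0: rank C_0 − rank ∂_1 = 7 − 6 = 1, and the invariant factors of ∂_1 are all 1, so H_0 = Z.
  H_1: rank ker ∂_1 − rank ∂_2 = (18 − 6) − 12 = 0, and ∂_2 has invariant factor 2 > 1, so H_1 = Z/2.
  H_2: rank ker ∂_2 − rank ∂_3 = (12 − 12) − 0 = 0, and there is no ∂_3, so H_2 = 0.

As a check, the Euler characteristic is 7 − 18 + 12 = 1, which agrees with 1 − 0 + 0 = 1.
(K is a triangulation of the real projective plane RP^2.)

H_0 = Z,  H_1 = Z/2,  H_2 = 0.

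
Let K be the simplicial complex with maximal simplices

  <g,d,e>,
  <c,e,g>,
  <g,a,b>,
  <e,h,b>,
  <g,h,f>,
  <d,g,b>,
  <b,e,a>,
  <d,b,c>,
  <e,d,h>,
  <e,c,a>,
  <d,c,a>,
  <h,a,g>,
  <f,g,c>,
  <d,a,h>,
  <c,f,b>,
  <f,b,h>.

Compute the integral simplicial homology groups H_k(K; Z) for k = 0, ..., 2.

Take the total order a < b < c < d < e < f < g < h on the vertex set. Then K (dimension 2) consists of the simplices:

  0-simplices (8): a, b, c, d, e, f, g, h
  1-simplices (24): ab, ac, ad, ae, ag, ah, bc, bd, be, bf, bg, bh, cd, ce, cf, cg, de, dg, dh, eg, eh, fg, fh, gh
  2-simplices (16): abe, abg, acd, ace, adh, agh, bcd, bcf, bdg, beh, bfh, ceg, cfg, deg, deh, fgh

so the chain groups are C_0 ≅ Z^8, C_1 ≅ Z^24, C_2 ≅ Z^16.

∂_1: C_1 → C_0 is given by ∂[p,q] = [q] − [p].
This gives a 8×24 integer matrix of rank 7; reducing to Smith normal form yields diagonal entries (1,1,1,1,1,1,1).

The boundary map ∂_2: C_2 → C_1 maps a triangle to the signed sum of its edges. For instance
  ∂deg = eg − dg + de,
  ∂bfh = fh − bh + bf.
As a 24×16 matrix over Z this has rank 15, with invariant factors (1,1,1,1,1,1,1,1,1,1,1,1,1,1,1).

Reading off H_k = ker ∂_k / im ∂_{k+1}:

  H_0: rank C_0 − rank ∂_1 = 8 − 7 = 1, and the invariant factors of ∂_1 are all 1, so H_0 = Z.
  H_1: rank ker ∂_1 − rank ∂_2 = (24 − 7) − 15 = 2, and the invariant factors of ∂_2 are all 1, so H_1 = Z^2.
  H_2: rank ker ∂_2 − rank ∂_3 = (16 − 15) − 0 = 1, and there is no ∂_3, so H_2 = Z.

As a check, the Euler characteristic is 8 − 24 + 16 = 0, which agrees with 1 − 2 + 1 = 0.

H_0 = Z,  H_1 = Z^2,  H_2 = Z.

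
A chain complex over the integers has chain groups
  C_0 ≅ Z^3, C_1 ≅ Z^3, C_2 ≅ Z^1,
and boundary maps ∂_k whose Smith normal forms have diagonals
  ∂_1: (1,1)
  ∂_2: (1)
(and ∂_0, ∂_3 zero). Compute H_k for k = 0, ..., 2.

H_0: b_0 = 3 − 0 − 2 = 1; torsion from ∂_1 factors > 1: none. So H_0 = Z.
H_1: b_1 = 3 − 2 − 1 = 0; torsion from ∂_2 factors > 1: none. So H_1 = 0.
H_2: b_2 = 1 − 1 − 0 = 0; torsion from ∂_3 factors > 1: none. So H_2 = 0.

H_0 = Z,  H_1 = 0,  H_2 = 0.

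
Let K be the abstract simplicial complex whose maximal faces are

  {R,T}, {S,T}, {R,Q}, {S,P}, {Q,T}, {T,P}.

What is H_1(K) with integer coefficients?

We work with the vertex ordering P < Q < R < S < T. The simplices of K, each written with vertices in increasing order, are:

  0-simplices (5): P, Q, R, S, T
  1-simplices (6): PS, PT, QR, QT, RT, ST

giving chain groups C_0 ≅ Z^5, C_1 ≅ Z^6.

Boundary ∂_1: C_1 → C_0 sends each edge [p,q] (with p < q) to q − p.
This gives a 5×6 integer matrix of rank 4; reducing to Smith normal form yields diagonal entries (1,1,1,1).

Reading off H_k = ker ∂_k / im ∂_{k+1}:

  H_1: rank ker ∂_1 − rank ∂_2 = (6 − 4) − 0 = 2, and there is no ∂_2, so H_1 ≅ Z^2.

H_1 ≅ Z^2.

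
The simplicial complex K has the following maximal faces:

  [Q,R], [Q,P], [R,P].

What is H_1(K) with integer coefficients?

H_1 = Z.

Order the vertices as P < Q < R. Listing each simplex with vertices in this order, K has dimension 1 with simplices:

  0-simplices (3): P, Q, R
  1-simplices (3): PQ, PR, QR

giving chain groups C_0 ≅ Z^3, C_1 ≅ Z^3.

Boundary ∂_1: C_1 → C_0 maps an edge to its endpoints' difference, ∂[p,q] = q − p.
The resulting 3×3 matrix has rank 2, and its Smith normal form has invariant factors (1,1).

From H_k ≅ ker(∂_k) / im(∂_{k+1}) we obtain:

  H_1: rank ker ∂_1 − rank ∂_2 = (3 − 2) − 0 = 1, and there is no ∂_2, so H_1 ≅ Z.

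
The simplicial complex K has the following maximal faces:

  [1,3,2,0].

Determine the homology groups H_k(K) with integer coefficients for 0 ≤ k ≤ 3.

Order the vertices as 0 < 1 < 2 < 3. Listing each simplex with vertices in this order, K has dimension 3 with simplices:

  0-simplices (4): [0], [1], [2], [3]
  1-simplices (6): [0,1], [0,2], [0,3], [1,2], [1,3], [2,3]
  2-simplices (4): [0,1,2], [0,1,3], [0,2,3], [1,2,3]
  3-simplices (1): [0,1,2,3]

giving chain groups C_0 ≅ Z^4, C_1 ≅ Z^6, C_2 ≅ Z^4, C_3 ≅ Z^1.

Boundary ∂_1: C_1 → C_0 maps an edge to its endpoints' difference, ∂[p,q] = q − p.
The 4×6 boundary matrix has rank 3 and Smith normal form diag(1,1,1).

Boundary ∂_2: C_2 → C_1 maps a triangle to the signed sum of its edges. For instance
  ∂[0,2,3] = [2,3] − [0,3] + [0,2],
  ∂[0,1,2] = [1,2] − [0,2] + [0,1].
This gives a 6×4 integer matrix of rank 3; reducing to Smith normal form yields diagonal entries (1,1,1).

∂_3: C_3 → C_2 sends each 3-simplex σ to the alternating sum Σ_i (−1)^i (σ with its i-th vertex removed). For instance
  ∂[0,1,2,3] = [1,2,3] − [0,2,3] + [0,1,3] − [0,1,2].
The resulting 4×1 matrix has rank 1, and its Smith normal form has invariant factors (1).

Reading off H_k = ker ∂_k / im ∂_{k+1}:

  H_0: rank C_0 − rank ∂_1 = 4 − 3 = 1, and the invariant factors of ∂_1 are all 1, so H_0 = Z.
  H_1: rank ker ∂_1 − rank ∂_2 = (6 − 3) − 3 = 0, and the invariant factors of ∂_2 are all 1, so H_1 = 0.
  H_2: rank ker ∂_2 − rank ∂_3 = (4 − 3) − 1 = 0, and the invariant factors of ∂_3 are all 1, so H_2 = 0.
  H_3: rank ker ∂_3 − rank ∂_4 = (1 − 1) − 0 = 0, and there is no ∂_4, so H_3 = 0.

(K is a triangulation of the 3-simplex.)

H_0 = Z,  H_1 = 0,  H_2 = 0,  H_3 = 0.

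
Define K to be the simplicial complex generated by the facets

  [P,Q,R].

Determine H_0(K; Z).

K has 3 vertices, 3 edges, 1 triangle.
rank ∂_0 = 0, rank ∂_1 = 2 ⇒ b_0 = 3 − 0 − 2 = 1; all invariant factors of ∂_1 are 1 so no torsion. So H_0 = Z.

H_0 ≅ Z.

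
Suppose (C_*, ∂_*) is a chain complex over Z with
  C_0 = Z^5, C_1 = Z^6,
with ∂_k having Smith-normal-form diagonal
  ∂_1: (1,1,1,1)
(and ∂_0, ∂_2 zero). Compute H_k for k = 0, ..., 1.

H_0 = Z,  H_1 = Z^2.

H_0: b_0 = 5 − 0 − 4 = 1; torsion from ∂_1 factors > 1: none. So H_0 = Z.
H_1: b_1 = 6 − 4 − 0 = 2; torsion from ∂_2 factors > 1: none. So H_1 = Z^2.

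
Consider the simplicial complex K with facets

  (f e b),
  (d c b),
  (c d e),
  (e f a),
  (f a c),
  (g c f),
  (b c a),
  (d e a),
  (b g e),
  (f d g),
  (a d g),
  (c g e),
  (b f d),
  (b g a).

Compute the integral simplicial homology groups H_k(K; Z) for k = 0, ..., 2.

H_0 ≅ Z,  H_1 ≅ Z^2,  H_2 ≅ Z.

Fix the vertex order a < b < c < d < e < f < g and write every simplex with vertices in increasing order. Then dim K = 2 and the simplices of K are:

  0-simplices (7): a, b, c, d, e, f, g
  1-simplices (21): ab, ac, ad, ae, af, ag, bc, bd, be, bf, bg, cd, ce, cf, cg, de, df, dg, ef, eg, fg
  2-simplices (14): abc, abg, acf, ade, adg, aef, bcd, bdf, bef, beg, cde, ceg, cfg, dfg

giving chain groups C_0 ≅ Z^7, C_1 ≅ Z^21, C_2 ≅ Z^14.

The boundary map ∂_1: C_1 → C_0 maps an edge to its endpoints' difference, ∂[p,q] = q − p. For instance
  ∂cg = g − c.
This gives a 7×21 integer matrix of rank 6; reducing to Smith normal form yields diagonal entries (1,1,1,1,1,1).

Boundary ∂_2: C_2 → C_1 acts by ∂[p,q,r] = [q,r] − [p,r] + [p,q]. For instance
  ∂beg = eg − bg + be,
  ∂ade = de − ae + ad.
The 21×14 boundary matrix has rank 13 and Smith normal form diag(1,1,1,1,1,1,1,1,1,1,1,1,1).

Now H_k = ker ∂_k / im ∂_{k+1}, so:

  H_0: rank C_0 − rank ∂_1 = 7 − 6 = 1, and the invariant factors of ∂_1 are all 1, so H_0 ≅ Z.
  H_1: rank ker ∂_1 − rank ∂_2 = (21 − 6) − 13 = 2, and the invariant factors of ∂_2 are all 1, so H_1 ≅ Z^2.
  H_2: rank ker ∂_2 − rank ∂_3 = (14 − 13) − 0 = 1, and there is no ∂_3, so H_2 ≅ Z.

(K is a triangulation of the torus T^2.)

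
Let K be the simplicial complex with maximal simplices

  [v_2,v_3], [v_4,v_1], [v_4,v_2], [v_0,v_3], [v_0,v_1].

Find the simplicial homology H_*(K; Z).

H_0 = Z,  H_1 = Z.

Fix the vertex order v_0 < v_1 < v_2 < v_3 < v_4 and write every simplex with vertices in increasing order. Then dim K = 1 and the simplices of K are:

  0-simplices (5): [v_0], [v_1], [v_2], [v_3], [v_4]
  1-simplices (5): [v_0,v_1], [v_0,v_3], [v_1,v_4], [v_2,v_3], [v_2,v_4]

giving chain groups C_0 ≅ Z^5, C_1 ≅ Z^5.

The boundary map ∂_1: C_1 → C_0 sends each edge [p,q] (with p < q) to q − p. For instance
  ∂[v_2,v_4] = [v_4] − [v_2].
As a 5×5 matrix over Z this has rank 4, with invariant factors (1,1,1,1).

Reading off H_k = ker ∂_k / im ∂_{k+1}:

  H_0: rank C_0 − rank ∂_1 = 5 − 4 = 1, and the invariant factors of ∂_1 are all 1, so H_0 = Z.
  H_1: rank ker ∂_1 − rank ∂_2 = (5 − 4) − 0 = 1, and there is no ∂_2, so H_1 = Z.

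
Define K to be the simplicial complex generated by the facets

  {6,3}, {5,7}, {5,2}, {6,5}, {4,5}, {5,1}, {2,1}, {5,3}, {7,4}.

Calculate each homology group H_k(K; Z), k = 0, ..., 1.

H_0 ≅ Z,  H_1 ≅ Z^3.

Take the total order 1 < 2 < 3 < 4 < 5 < 6 < 7 on the vertex set. Then K (dimension 1) consists of the simplices:

  0-simplices (7): [1], [2], [3], [4], [5], [6], [7]
  1-simplices (9): [1,2], [1,5], [2,5], [3,5], [3,6], [4,5], [4,7], [5,6], [5,7]

Hence C_0 ≅ Z^7, C_1 ≅ Z^9.

The boundary map ∂_1: C_1 → C_0 maps an edge to its endpoints' difference, ∂[p,q] = q − p.
This gives a 7×9 integer matrix of rank 6; reducing to Smith normal form yields diagonal entries (1,1,1,1,1,1).

From H_k ≅ ker(∂_k) / im(∂_{k+1}) we obtain:

  H_0: rank C_0 − rank ∂_1 = 7 − 6 = 1, and the invariant factors of ∂_1 are all 1, so H_0 ≅ Z.
  H_1: rank ker ∂_1 − rank ∂_2 = (9 − 6) − 0 = 3, and there is no ∂_2, so H_1 ≅ Z^3.

As a check, the Euler characteristic is 7 − 9 = -2, which agrees with 1 − 3 = -2.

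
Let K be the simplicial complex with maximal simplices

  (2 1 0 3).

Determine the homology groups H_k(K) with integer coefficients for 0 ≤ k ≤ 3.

H_0 ≅ Z,  H_1 = 0,  H_2 = 0,  H_3 = 0.

K has 4 vertices, 6 edges, 4 triangles, 1 3-simplex.
rank ∂_0 = 0, rank ∂_1 = 3 ⇒ b_0 = 4 − 0 − 3 = 1; all invariant factors of ∂_1 are 1 so no torsion. So H_0 = Z.
rank ∂_1 = 3, rank ∂_2 = 3 ⇒ b_1 = 6 − 3 − 3 = 0; all invariant factors of ∂_2 are 1 so no torsion. So H_1 = 0.
rank ∂_2 = 3, rank ∂_3 = 1 ⇒ b_2 = 4 − 3 − 1 = 0; all invariant factors of ∂_3 are 1 so no torsion. So H_2 = 0.
rank ∂_3 = 1, rank ∂_4 = 0 ⇒ b_3 = 1 − 1 − 0 = 0. So H_3 = 0.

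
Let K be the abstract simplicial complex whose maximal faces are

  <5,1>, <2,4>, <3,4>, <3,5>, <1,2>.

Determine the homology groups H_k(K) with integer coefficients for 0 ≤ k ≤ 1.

Order the vertices as 1 < 2 < 3 < 4 < 5. Listing each simplex with vertices in this order, K has dimension 1 with simplices:

  0-simplices (5): [1], [2], [3], [4], [5]
  1-simplices (5): [1,2], [1,5], [2,4], [3,4], [3,5]

so the chain groups are C_0 ≅ Z^5, C_1 ≅ Z^5.

The boundary map ∂_1: C_1 → C_0 maps an edge to its endpoints' difference, ∂[p,q] = q − p. For instance
  ∂[3,5] = [5] − [3].
As a 5×5 matrix over Z this has rank 4, with invariant factors (1,1,1,1).

From H_k ≅ ker(∂_k) / im(∂_{k+1}) we obtain:

  H_0: rank C_0 − rank ∂_1 = 5 − 4 = 1, and the invariant factors of ∂_1 are all 1, so H_0 = Z.
  H_1: rank ker ∂_1 − rank ∂_2 = (5 − 4) − 0 = 1, and there is no ∂_2, so H_1 = Z.

H_0 ≅ Z,  H_1 ≅ Z.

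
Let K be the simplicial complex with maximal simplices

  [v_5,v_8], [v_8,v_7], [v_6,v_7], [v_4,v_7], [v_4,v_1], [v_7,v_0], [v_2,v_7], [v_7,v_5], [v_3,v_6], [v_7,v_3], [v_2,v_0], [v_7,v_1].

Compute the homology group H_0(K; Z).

Order the vertices as v_0 < v_1 < v_2 < v_3 < v_4 < v_5 < v_6 < v_7 < v_8. Listing each simplex with vertices in this order, K has dimension 1 with simplices:

  0-simplices (9): [v_0], [v_1], [v_2], [v_3], [v_4], [v_5], [v_6], [v_7], [v_8]
  1-simplices (12): [v_0,v_2], [v_0,v_7], [v_1,v_4], [v_1,v_7], [v_2,v_7], [v_3,v_6], [v_3,v_7], [v_4,v_7], [v_5,v_7], [v_5,v_8], [v_6,v_7], [v_7,v_8]

so the chain groups are C_0 ≅ Z^9, C_1 ≅ Z^12.

The boundary map ∂_1: C_1 → C_0 maps an edge to its endpoints' difference, ∂[p,q] = q − p.
The 9×12 boundary matrix has rank 8 and Smith normal form diag(1,1,1,1,1,1,1,1).

From H_k ≅ ker(∂_k) / im(∂_{k+1}) we obtain:

  H_0: rank C_0 − rank ∂_1 = 9 − 8 = 1, and the invariant factors of ∂_1 are all 1, so H_0 ≅ Z.

H_0 = Z.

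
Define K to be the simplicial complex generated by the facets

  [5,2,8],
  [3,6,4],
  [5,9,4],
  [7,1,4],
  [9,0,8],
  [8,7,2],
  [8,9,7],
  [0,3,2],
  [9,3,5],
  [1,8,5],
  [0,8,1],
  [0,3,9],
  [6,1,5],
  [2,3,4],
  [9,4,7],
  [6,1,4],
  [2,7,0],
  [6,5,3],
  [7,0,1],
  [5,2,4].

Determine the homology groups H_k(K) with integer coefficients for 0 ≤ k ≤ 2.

Fix the vertex order 0 < 1 < 2 < 3 < 4 < 5 < 6 < 7 < 8 < 9 and write every simplex with vertices in increasing order. Then dim K = 2 and the simplices of K are:

  0-simplices (10): [0], [1], [2], [3], [4], [5], [6], [7], [8], [9]
  1-simplices (30): (30 of them)
  2-simplices (20): (20 of them)

Hence C_0 ≅ Z^10, C_1 ≅ Z^30, C_2 ≅ Z^20.

Boundary ∂_1: C_1 → C_0 maps an edge to its endpoints' difference, ∂[p,q] = q − p.
As a 10×30 matrix over Z this has rank 9, with invariant factors (1,1,1,1,1,1,1,1,1).

Boundary ∂_2: C_2 → C_1 acts by ∂[p,q,r] = [q,r] − [p,r] + [p,q]. For instance
  ∂[1,5,8] = [5,8] − [1,8] + [1,5],
  ∂[3,5,9] = [5,9] − [3,9] + [3,5].
As a 30×20 matrix over Z this has rank 20, with invariant factors (1,1,1,1,1,1,1,1,1,1,1,1,1,1,1,1,1,1,1,2).

Now H_k = ker ∂_k / im ∂_{k+1}, so:

  H_0: rank C_0 − rank ∂_1 = 10 − 9 = 1, and the invariant factors of ∂_1 are all 1, so H_0 ≅ Z.
  H_1: rank ker ∂_1 − rank ∂_2 = (30 − 9) − 20 = 1, and ∂_2 has invariant factor 2 > 1, so H_1 ≅ Z ⊕ Z/2Z.
  H_2: rank ker ∂_2 − rank ∂_3 = (20 − 20) − 0 = 0, and there is no ∂_3, so H_2 ≅ 0.

H_0 = Z,  H_1 = Z ⊕ Z/2Z,  H_2 = 0.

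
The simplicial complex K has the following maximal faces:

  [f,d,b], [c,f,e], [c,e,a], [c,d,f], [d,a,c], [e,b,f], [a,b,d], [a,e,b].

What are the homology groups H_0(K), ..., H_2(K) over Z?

H_0 = Z,  H_1 = 0,  H_2 = Z.

Take the total order a < b < c < d < e < f on the vertex set. Then K (dimension 2) consists of the simplices:

  0-simplices (6): a, b, c, d, e, f
  1-simplices (12): ab, ac, ad, ae, bd, be, bf, cd, ce, cf, df, ef
  2-simplices (8): abd, abe, acd, ace, bdf, bef, cdf, cef

Hence C_0 ≅ Z^6, C_1 ≅ Z^12, C_2 ≅ Z^8.

∂_1: C_1 → C_0 is given by ∂[p,q] = [q] − [p]. For instance
  ∂ae = e − a.
The resulting 6×12 matrix has rank 5, and its Smith normal form has invariant factors (1,1,1,1,1).

The boundary map ∂_2: C_2 → C_1 sends each 2-simplex [p,q,r] to [q,r] − [p,r] + [p,q]. For instance
  ∂bef = ef − bf + be,
  ∂bdf = df − bf + bd.
As a 12×8 matrix over Z this has rank 7, with invariant factors (1,1,1,1,1,1,1).

Computing H_k = (kernel of ∂_k) / (image of ∂_{k+1}):

  H_0: rank C_0 − rank ∂_1 = 6 − 5 = 1, and the invariant factors of ∂_1 are all 1, so H_0 ≅ Z.
  H_1: rank ker ∂_1 − rank ∂_2 = (12 − 5) − 7 = 0, and the invariant factors of ∂_2 are all 1, so H_1 ≅ 0.
  H_2: rank ker ∂_2 − rank ∂_3 = (8 − 7) − 0 = 1, and there is no ∂_3, so H_2 ≅ Z.

As a check, the Euler characteristic is 6 − 12 + 8 = 2, which agrees with 1 − 0 + 1 = 2.
(K is a triangulation of the 2-sphere S^2.)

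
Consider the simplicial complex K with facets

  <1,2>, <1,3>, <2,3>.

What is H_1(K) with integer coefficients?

Fix the vertex order 1 < 2 < 3 and write every simplex with vertices in increasing order. Then dim K = 1 and the simplices of K are:

  0-simplices (3): [1], [2], [3]
  1-simplices (3): [1,2], [1,3], [2,3]

so the chain groups are C_0 ≅ Z^3, C_1 ≅ Z^3.

∂_1: C_1 → C_0 maps an edge to its endpoints' difference, ∂[p,q] = q − p.
As a 3×3 matrix over Z this has rank 2, with invariant factors (1,1).

From H_k ≅ ker(∂_k) / im(∂_{k+1}) we obtain:

  H_1: rank ker ∂_1 − rank ∂_2 = (3 − 2) − 0 = 1, and there is no ∂_2, so H_1 = Z.

(K is a triangulation of the circle S^1.)

H_1 = Z.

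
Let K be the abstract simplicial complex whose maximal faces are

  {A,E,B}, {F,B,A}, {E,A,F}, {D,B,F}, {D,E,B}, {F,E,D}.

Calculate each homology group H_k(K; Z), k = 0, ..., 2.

Order the vertices as A < B < D < E < F. Listing each simplex with vertices in this order, K has dimension 2 with simplices:

  0-simplices (5): A, B, D, E, F
  1-simplices (9): AB, AE, AF, BD, BE, BF, DE, DF, EF
  2-simplices (6): ABE, ABF, AEF, BDE, BDF, DEF

giving chain groups C_0 ≅ Z^5, C_1 ≅ Z^9, C_2 ≅ Z^6.

Boundary ∂_1: C_1 → C_0 sends each edge [p,q] (with p < q) to q − p.
The resulting 5×9 matrix has rank 4, and its Smith normal form has invariant factors (1,1,1,1).

Boundary ∂_2: C_2 → C_1 maps a triangle to the signed sum of its edges. For instance
  ∂DEF = EF − DF + DE,
  ∂AEF = EF − AF + AE.
The resulting 9×6 matrix has rank 5, and its Smith normal form has invariant factors (1,1,1,1,1).

Now H_k = ker ∂_k / im ∂_{k+1}, so:

  H_0: rank C_0 − rank ∂_1 = 5 − 4 = 1, and the invariant factors of ∂_1 are all 1, so H_0 = Z.
  H_1: rank ker ∂_1 − rank ∂_2 = (9 − 4) − 5 = 0, and the invariant factors of ∂_2 are all 1, so H_1 = 0.
  H_2: rank ker ∂_2 − rank ∂_3 = (6 − 5) − 0 = 1, and there is no ∂_3, so H_2 = Z.

As a check, the Euler characteristic is 5 − 9 + 6 = 2, which agrees with 1 − 0 + 1 = 2.

H_0 = Z,  H_1 = 0,  H_2 = Z.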